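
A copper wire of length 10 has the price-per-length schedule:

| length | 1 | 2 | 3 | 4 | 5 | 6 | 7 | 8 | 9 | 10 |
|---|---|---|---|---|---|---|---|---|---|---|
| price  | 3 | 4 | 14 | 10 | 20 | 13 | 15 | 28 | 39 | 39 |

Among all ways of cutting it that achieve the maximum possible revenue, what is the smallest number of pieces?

4

Build r[k] bottom-up: r[k] = max over allowed piece i of (p[i] + r[k−i]).
r[1] = 3
r[2] = max(3+3, 4+0) = 6
r[3] = max(3+6, 4+3, 14+0) = 14
r[4] = max(3+14, 4+6, 14+3, 10+0) = 17
r[5] = max(3+17, 4+14, 14+6, 10+3, 20+0) = 20
r[6] = max(3+20, 4+17, 14+14, 10+6, 20+3, 13+0) = 28
r[7] = max(3+28, 4+20, 14+17, …, 13+3, 15+0) = 31
r[8] = max(3+31, 4+28, 14+20, …, 15+3, 28+0) = 34
r[9] = max(3+34, 4+31, 14+28, …, 28+3, 39+0) = 42
r[10] = max(3+42, 4+34, 14+31, …, 39+3, 39+0) = 45
Maximum revenue is €45.
Now minimize piece count subject to staying optimal: for each k, pieces[k] = 1 + min over i with p[i]+r[k−i]=r[k] of pieces[k−i].
pieces[7] = 3
pieces[8] = 2
pieces[9] = 3
pieces[10] = 4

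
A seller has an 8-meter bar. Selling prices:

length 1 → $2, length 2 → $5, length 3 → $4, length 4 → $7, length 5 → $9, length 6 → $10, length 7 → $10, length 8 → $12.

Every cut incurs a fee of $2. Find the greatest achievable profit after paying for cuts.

Let net[k] be the best obtainable value from length k. For each k, try every first piece i and keep the best of price[i] + net[k−i] minus the 2 cut fee when i<k.
net[1] = 2
net[2] = 5
net[3] = 5  (first piece 1, then net[2]=5)
net[4] = 8  (first piece 2, then net[2]=5)
net[5] = 9
net[6] = 11  (first piece 2, then net[4]=8)
net[7] = 12  (first piece 2, then net[5]=9)
net[8] = 14  (first piece 2, then net[6]=11)
One optimal plan: pieces 2 + 2 + 2 + 2 (3 cuts) → $20 − $6 = $14.

14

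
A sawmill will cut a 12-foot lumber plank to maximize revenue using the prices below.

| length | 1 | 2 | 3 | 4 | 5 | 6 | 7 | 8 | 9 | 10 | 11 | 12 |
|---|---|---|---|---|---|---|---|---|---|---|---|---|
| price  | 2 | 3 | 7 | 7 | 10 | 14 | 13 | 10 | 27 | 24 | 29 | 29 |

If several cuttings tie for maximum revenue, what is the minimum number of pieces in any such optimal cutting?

Let r[k] be the best obtainable value from length k. For each k, try every first piece i and keep the best of price[i] + r[k−i].
r[1] = 2
r[2] = 4  (first piece 1, then r[1]=2)
r[3] = 7
r[4] = 9  (first piece 1, then r[3]=7)
r[5] = 11  (first piece 1, then r[4]=9)
r[6] = 14  (first piece 3, then r[3]=7)
r[7] = 16  (first piece 1, then r[6]=14)
r[8] = 18  (first piece 1, then r[7]=16)
r[9] = 27
r[10] = 29  (first piece 1, then r[9]=27)
r[11] = 31  (first piece 1, then r[10]=29)
r[12] = 34  (first piece 3, then r[9]=27)
Maximum revenue is $34.
Now minimize piece count subject to staying optimal: for each k, pieces[k] = 1 + min over i with p[i]+r[k−i]=r[k] of pieces[k−i].
pieces[9] = 1
pieces[10] = 2
pieces[11] = 3
pieces[12] = 2

2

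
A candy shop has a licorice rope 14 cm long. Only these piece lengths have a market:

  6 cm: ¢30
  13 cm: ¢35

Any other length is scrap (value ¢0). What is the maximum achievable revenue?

60

Consider every possible first cut. best[k] is the best of p[i]+best[k−i] over all sellable i≤k.
best[1] = 0
best[2] = 0
best[3] = 0
best[4] = 0
best[5] = 0
best[6] = 30
best[7] = 30
best[8] = 30
best[9] = 30
best[10] = 30
best[11] = 30
best[12] = 60  (first piece 6, then best[6]=30)
best[13] = max(30+30, 35+0) = 60
best[14] = max(30+30, 35+0) = 60
One optimal cutting: pieces 6 + 6 with 2 cm of scrap → ¢60.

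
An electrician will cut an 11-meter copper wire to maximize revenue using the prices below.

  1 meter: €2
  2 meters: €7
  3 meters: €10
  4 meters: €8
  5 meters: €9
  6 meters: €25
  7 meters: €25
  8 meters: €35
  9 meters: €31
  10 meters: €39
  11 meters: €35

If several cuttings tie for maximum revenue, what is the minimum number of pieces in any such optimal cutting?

Build r[k] bottom-up: r[k] = max over allowed piece i of (p[i] + r[k−i]).
r[1] = 2
r[2] = max(2+2, 7+0) = 7
r[3] = max(2+7, 7+2, 10+0) = 10
r[4] = max(2+10, 7+7, 10+2, 8+0) = 14
r[5] = max(2+14, 7+10, 10+7, 8+2, 9+0) = 17
r[6] = max(2+17, 7+14, 10+10, 8+7, 9+2, 25+0) = 25
r[7] = max(2+25, 7+17, 10+14, …, 25+2, 25+0) = 27
r[8] = max(2+27, 7+25, 10+17, …, 25+2, 35+0) = 35
r[9] = max(2+35, 7+27, 10+25, …, 35+2, 31+0) = 37
r[10] = max(2+37, 7+35, 10+27, …, 31+2, 39+0) = 42
r[11] = max(2+42, 7+37, 10+35, …, 39+2, 35+0) = 45
Maximum revenue is €45.
Now minimize piece count subject to staying optimal: for each k, pieces[k] = 1 + min over i with p[i]+r[k−i]=r[k] of pieces[k−i].
pieces[8] = 1
pieces[9] = 2
pieces[10] = 2
pieces[11] = 2

2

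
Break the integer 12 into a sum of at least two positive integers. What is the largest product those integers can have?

81

Fill P[k] for k=2..12: at each k try every first piece i and multiply by the better of (k−i) uncut or P[k−i].
P[2] = 1*max(1,0) = 1*1 = 1
P[3] = max(1*2, 2*1) = 2
P[4] = max(1*3, 2*2, 3*1) = 4
P[5] = max(1*4, 2*3, 3*2, 4*1) = 6
P[6] = max(1*6, 2*4, 3*3, 4*2, 5*1) = 9
P[7] = max(1*9, 2*6, 3*4, 4*3, 5*2, 6*1) = 12
P[8] = max(1*12, 2*9, 3*6, …, 6*2, 7*1) = 18
P[9] = max(1*18, 2*12, 3*9, …, 7*2, 8*1) = 27
P[10] = max(1*27, 2*18, 3*12, …, 8*2, 9*1) = 36
P[11] = max(1*36, 2*27, 3*18, …, 9*2, 10*1) = 54
P[12] = max(1*54, 2*36, 3*27, …, 10*2, 11*1) = 81
One optimal split: 3 + 3 + 3 + 3; product 3*3*3*3 = 81.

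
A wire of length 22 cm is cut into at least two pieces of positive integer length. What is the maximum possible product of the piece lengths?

Define P[k] = max over 1≤i<k of i · max(k−i, P[k−i]); the inner max lets the remainder stay uncut if that's better.
Small cases: P[2]=1, P[3]=2, P[4]=4, P[5]=6, P[6]=9, P[7]=12, P[8]=18, P[9]=27, P[10]=36, P[11]=54, P[12]=81, P[13]=108, P[14]=162.
P[15] = 3×max(12,81) = 3×81 = 243
P[16] = 2×max(14,162) = 2×162 = 324
P[17] = 2×max(15,243) = 2×243 = 486
P[18] = 3×max(15,243) = 3×243 = 729
P[19] = 2×max(17,486) = 2×486 = 972
P[20] = 2×max(18,729) = 2×729 = 1458
P[21] = 3×max(18,729) = 3×729 = 2187
P[22] = 2×max(20,1458) = 2×1458 = 2916
One optimal split: 3 + 3 + 3 + 3 + 3 + 3 + 2 + 2; product 3×3×3×3×3×3×2×2 = 2916.

2916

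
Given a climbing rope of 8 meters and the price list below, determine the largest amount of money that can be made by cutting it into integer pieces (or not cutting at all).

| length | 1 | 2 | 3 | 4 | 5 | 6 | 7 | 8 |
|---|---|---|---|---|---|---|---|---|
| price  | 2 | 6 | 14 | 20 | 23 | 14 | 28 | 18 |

Let v[k] be the best obtainable value from length k. For each k, try every first piece i and keep the best of price[i] + v[k−i].
v[1] = 2
v[2] = max(2+2, 6+0) = 6
v[3] = max(2+6, 6+2, 14+0) = 14
v[4] = max(2+14, 6+6, 14+2, 20+0) = 20
v[5] = max(2+20, 6+14, 14+6, 20+2, 23+0) = 23
v[6] = max(2+23, 6+20, 14+14, 20+6, 23+2, 14+0) = 28
v[7] = max(2+28, 6+23, 14+20, …, 14+2, 28+0) = 34
v[8] = max(2+34, 6+28, 14+23, …, 28+2, 18+0) = 40
One optimal cutting: 4 + 4 → €20 + €20 = €40.

40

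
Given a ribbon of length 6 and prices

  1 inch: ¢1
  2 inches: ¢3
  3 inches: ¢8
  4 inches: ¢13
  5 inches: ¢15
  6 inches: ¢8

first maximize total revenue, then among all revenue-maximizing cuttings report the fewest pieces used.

2

Let r[k] be the best obtainable value from length k. For each k, try every first piece i and keep the best of price[i] + r[k−i].
r[1] = 1
r[2] = max(1+1, 3+0) = 3
r[3] = max(1+3, 3+1, 8+0) = 8
r[4] = max(1+8, 3+3, 8+1, 13+0) = 13
r[5] = max(1+13, 3+8, 8+3, 13+1, 15+0) = 15
r[6] = max(1+15, 3+13, 8+8, 13+3, 15+1, 8+0) = 16
Maximum revenue is ¢16.
Now minimize piece count subject to staying optimal: for each k, pieces[k] = 1 + min over i with p[i]+r[k−i]=r[k] of pieces[k−i].
pieces[3] = 1
pieces[4] = 1
pieces[5] = 1
pieces[6] = 2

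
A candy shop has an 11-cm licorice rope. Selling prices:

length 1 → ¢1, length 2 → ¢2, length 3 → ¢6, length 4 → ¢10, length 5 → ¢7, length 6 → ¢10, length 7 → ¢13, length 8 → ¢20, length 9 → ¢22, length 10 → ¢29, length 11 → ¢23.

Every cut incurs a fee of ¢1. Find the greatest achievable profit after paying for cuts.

Let r[k] be the best obtainable value from length k. For each k, try every first piece i and keep the best of price[i] + r[k−i] minus the 1 cut fee when i<k.
r[1] = 1
r[2] = 2
r[3] = 6
r[4] = 10
r[5] = 10  (first piece 1, then r[4]=10)
r[6] = 11  (first piece 2, then r[4]=10)
r[7] = 15  (first piece 3, then r[4]=10)
r[8] = 20
r[9] = 22
r[10] = 29
r[11] = 29  (first piece 1, then r[10]=29)
One optimal plan: pieces 10 + 1 (1 cut) → ¢30 − ¢1 = ¢29.

29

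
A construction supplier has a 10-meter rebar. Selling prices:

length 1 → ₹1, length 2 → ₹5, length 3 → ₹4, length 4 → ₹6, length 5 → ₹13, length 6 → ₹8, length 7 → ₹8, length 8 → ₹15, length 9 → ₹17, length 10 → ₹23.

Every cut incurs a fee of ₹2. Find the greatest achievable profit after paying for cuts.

Build net[k] bottom-up: net[k] = max over allowed piece i of (p[i] + net[k−i]) − 2 per cut.
net[1] = 1
net[2] = 5
net[3] = 4  (first piece 1, then net[2]=5)
net[4] = 8  (first piece 2, then net[2]=5)
net[5] = 13
net[6] = 12  (first piece 1, then net[5]=13)
net[7] = 16  (first piece 2, then net[5]=13)
net[8] = 15  (first piece 1, then net[7]=16)
net[9] = 19  (first piece 2, then net[7]=16)
net[10] = 24  (first piece 5, then net[5]=13)
One optimal plan: pieces 5 + 5 (1 cut) → ₹26 − ₹2 = ₹24.

24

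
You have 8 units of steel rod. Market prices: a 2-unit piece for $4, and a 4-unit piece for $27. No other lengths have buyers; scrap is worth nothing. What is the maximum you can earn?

Consider every possible first cut. best[k] is the best of p[i]+best[k−i] over all sellable i≤k.
best[1] = 0
best[2] = 4
best[3] = 4
best[4] = 27
best[5] = 27
best[6] = 31  (first piece 2, then best[4]=27)
best[7] = 31
best[8] = 54  (first piece 4, then best[4]=27)
One optimal cutting: 4 + 4 → $54.

54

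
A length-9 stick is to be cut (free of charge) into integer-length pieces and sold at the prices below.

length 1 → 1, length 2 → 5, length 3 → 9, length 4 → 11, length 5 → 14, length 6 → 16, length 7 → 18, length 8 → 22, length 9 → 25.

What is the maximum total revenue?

27

Let v[k] be the best obtainable value from length k. For each k, try every first piece i and keep the best of price[i] + v[k−i].
v[1] = 1
v[2] = max(1+1, 5+0) = 5
v[3] = max(1+5, 5+1, 9+0) = 9
v[4] = max(1+9, 5+5, 9+1, 11+0) = 11
v[5] = max(1+11, 5+9, 9+5, 11+1, 14+0) = 14
v[6] = max(1+14, 5+11, 9+9, 11+5, 14+1, 16+0) = 18
v[7] = max(1+18, 5+14, 9+11, …, 16+1, 18+0) = 20
v[8] = max(1+20, 5+18, 9+14, …, 18+1, 22+0) = 23
v[9] = max(1+23, 5+20, 9+18, …, 22+1, 25+0) = 27
One optimal cutting: 3 + 3 + 3 → 9 + 9 + 9 = 27.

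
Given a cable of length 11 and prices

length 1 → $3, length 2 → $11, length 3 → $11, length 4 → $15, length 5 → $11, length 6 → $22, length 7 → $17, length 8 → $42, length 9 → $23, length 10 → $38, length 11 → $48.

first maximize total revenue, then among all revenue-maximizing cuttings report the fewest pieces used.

6

Let r[k] be the best obtainable value from length k. For each k, try every first piece i and keep the best of price[i] + r[k−i].
r[1] = 3
r[2] = max(3+3, 11+0) = 11
r[3] = max(3+11, 11+3, 11+0) = 14
r[4] = max(3+14, 11+11, 11+3, 15+0) = 22
r[5] = max(3+22, 11+14, 11+11, 15+3, 11+0) = 25
r[6] = max(3+25, 11+22, 11+14, 15+11, 11+3, 22+0) = 33
r[7] = max(3+33, 11+25, 11+22, …, 22+3, 17+0) = 36
r[8] = max(3+36, 11+33, 11+25, …, 17+3, 42+0) = 44
r[9] = max(3+44, 11+36, 11+33, …, 42+3, 23+0) = 47
r[10] = max(3+47, 11+44, 11+36, …, 23+3, 38+0) = 55
r[11] = max(3+55, 11+47, 11+44, …, 38+3, 48+0) = 58
Maximum revenue is $58.
Now minimize piece count subject to staying optimal: for each k, pieces[k] = 1 + min over i with p[i]+r[k−i]=r[k] of pieces[k−i].
pieces[8] = 4
pieces[9] = 5
pieces[10] = 5
pieces[11] = 6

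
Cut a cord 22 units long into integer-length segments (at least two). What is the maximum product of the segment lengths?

Fill f[k] for k=2..22: at each k try every first piece i and multiply by the better of (k−i) uncut or f[k−i].
f[2] = 1·max(1,0) = 1·1 = 1
f[3] = 1·max(2,1) = 1·2 = 2
f[4] = 2·max(2,1) = 2·2 = 4
f[5] = 2·max(3,2) = 2·3 = 6
f[6] = 3·max(3,2) = 3·3 = 9
f[7] = 2·max(5,6) = 2·6 = 12
f[8] = 2·max(6,9) = 2·9 = 18
f[9] = 3·max(6,9) = 3·9 = 27
f[10] = 2·max(8,18) = 2·18 = 36
f[11] = 2·max(9,27) = 2·27 = 54
f[12] = 3·max(9,27) = 3·27 = 81
f[13] = 2·max(11,54) = 2·54 = 108
f[14] = 2·max(12,81) = 2·81 = 162
f[15] = 3·max(12,81) = 3·81 = 243
f[16] = 2·max(14,162) = 2·162 = 324
f[17] = 2·max(15,243) = 2·243 = 486
f[18] = 3·max(15,243) = 3·243 = 729
f[19] = 2·max(17,486) = 2·486 = 972
f[20] = 2·max(18,729) = 2·729 = 1458
f[21] = 3·max(18,729) = 3·729 = 2187
f[22] = 2·max(20,1458) = 2·1458 = 2916
One optimal split: 3 + 3 + 3 + 3 + 3 + 3 + 2 + 2; product 3·3·3·3·3·3·2·2 = 2916.

2916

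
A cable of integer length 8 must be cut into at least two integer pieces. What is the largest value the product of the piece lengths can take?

18

Fill prod[k] for k=2..8: at each k try every first piece i and multiply by the better of (k−i) uncut or prod[k−i].
Small cases: prod[2]=1.
prod[3] = max(1·2, 2·1) = 2
prod[4] = max(1·3, 2·2, 3·1) = 4
prod[5] = max(1·4, 2·3, 3·2, 4·1) = 6
prod[6] = max(1·6, 2·4, 3·3, 4·2, 5·1) = 9
prod[7] = max(1·9, 2·6, 3·4, 4·3, 5·2, 6·1) = 12
prod[8] = max(1·12, 2·9, 3·6, …, 6·2, 7·1) = 18
One optimal split: 3 + 3 + 2; product 3·3·2 = 18.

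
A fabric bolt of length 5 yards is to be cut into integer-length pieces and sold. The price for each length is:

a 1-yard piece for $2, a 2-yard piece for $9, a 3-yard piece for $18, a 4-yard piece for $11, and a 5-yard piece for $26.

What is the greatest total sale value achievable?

27

Build R[k] bottom-up: R[k] = max over allowed piece i of (p[i] + R[k−i]).
R[1] = 2
R[2] = max(2+2, 9+0) = 9
R[3] = max(2+9, 9+2, 18+0) = 18
R[4] = max(2+18, 9+9, 18+2, 11+0) = 20
R[5] = max(2+20, 9+18, 18+9, 11+2, 26+0) = 27
One optimal cutting: 3 + 2 → $18 + $9 = $27.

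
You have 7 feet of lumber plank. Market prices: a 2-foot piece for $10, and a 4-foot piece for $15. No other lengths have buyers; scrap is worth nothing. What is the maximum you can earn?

30

Let f[k] be the best obtainable value from length k. For each k, try every first piece i and keep the best of price[i] + f[k−i].
f[1] = 0
f[2] = 10
f[3] = 10
f[4] = max(10+10, 15+0) = 20
f[5] = max(10+10, 15+0) = 20
f[6] = max(10+20, 15+10) = 30
f[7] = max(10+20, 15+10) = 30
One optimal cutting: pieces 2 + 2 + 2 with 1 foot of scrap → $30.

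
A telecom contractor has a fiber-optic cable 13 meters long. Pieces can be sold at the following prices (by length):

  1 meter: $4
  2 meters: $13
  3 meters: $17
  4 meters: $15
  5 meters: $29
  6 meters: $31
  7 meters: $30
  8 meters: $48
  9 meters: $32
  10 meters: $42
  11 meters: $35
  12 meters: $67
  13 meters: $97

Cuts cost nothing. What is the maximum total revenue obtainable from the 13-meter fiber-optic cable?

Consider every possible first cut. R[k] is the best of p[i]+R[k−i] over all sellable i≤k.
R[1] = 4
R[2] = max(4+4, 13+0) = 13
R[3] = max(4+13, 13+4, 17+0) = 17
R[4] = max(4+17, 13+13, 17+4, 15+0) = 26
R[5] = max(4+26, 13+17, 17+13, 15+4, 29+0) = 30
R[6] = max(4+30, 13+26, 17+17, 15+13, 29+4, 31+0) = 39
R[7] = max(4+39, 13+30, 17+26, …, 31+4, 30+0) = 43
R[8] = max(4+43, 13+39, 17+30, …, 30+4, 48+0) = 52
R[9] = max(4+52, 13+43, 17+39, …, 48+4, 32+0) = 56
R[10] = max(4+56, 13+52, 17+43, …, 32+4, 42+0) = 65
R[11] = max(4+65, 13+56, 17+52, …, 42+4, 35+0) = 69
R[12] = max(4+69, 13+65, 17+56, …, 35+4, 67+0) = 78
R[13] = max(4+78, 13+69, 17+65, …, 67+4, 97+0) = 97
Best is to sell the whole 13-meter piece uncut for $97.

97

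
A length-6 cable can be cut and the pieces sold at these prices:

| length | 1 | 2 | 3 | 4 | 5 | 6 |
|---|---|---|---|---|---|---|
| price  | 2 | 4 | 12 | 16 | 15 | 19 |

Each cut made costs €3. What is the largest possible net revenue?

21

Build r[k] bottom-up: r[k] = max over allowed piece i of (p[i] + r[k−i]) − 3 per cut.
r[1] = 2
r[2] = max(2+2-3, 4+0) = 4
r[3] = max(2+4-3, 4+2-3, 12+0) = 12
r[4] = max(2+12-3, 4+4-3, 12+2-3, 16+0) = 16
r[5] = max(2+16-3, 4+12-3, 12+4-3, 16+2-3, 15+0) = 15
r[6] = max(2+15-3, 4+16-3, 12+12-3, 16+4-3, 15+2-3, 19+0) = 21
One optimal plan: pieces 3 + 3 (1 cut) → €24 − €3 = €21.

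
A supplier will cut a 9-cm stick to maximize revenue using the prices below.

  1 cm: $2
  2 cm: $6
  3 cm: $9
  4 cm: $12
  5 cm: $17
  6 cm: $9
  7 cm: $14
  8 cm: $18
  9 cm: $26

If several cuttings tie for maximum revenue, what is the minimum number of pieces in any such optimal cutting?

Build r[k] bottom-up: r[k] = max over allowed piece i of (p[i] + r[k−i]).
r[1] = 2
r[2] = max(2+2, 6+0) = 6
r[3] = max(2+6, 6+2, 9+0) = 9
r[4] = max(2+9, 6+6, 9+2, 12+0) = 12
r[5] = max(2+12, 6+9, 9+6, 12+2, 17+0) = 17
r[6] = max(2+17, 6+12, 9+9, 12+6, 17+2, 9+0) = 19
r[7] = max(2+19, 6+17, 9+12, …, 9+2, 14+0) = 23
r[8] = max(2+23, 6+19, 9+17, …, 14+2, 18+0) = 26
r[9] = max(2+26, 6+23, 9+19, …, 18+2, 26+0) = 29
Maximum revenue is $29.
Now minimize piece count subject to staying optimal: for each k, pieces[k] = 1 + min over i with p[i]+r[k−i]=r[k] of pieces[k−i].
pieces[6] = 2
pieces[7] = 2
pieces[8] = 2
pieces[9] = 2

2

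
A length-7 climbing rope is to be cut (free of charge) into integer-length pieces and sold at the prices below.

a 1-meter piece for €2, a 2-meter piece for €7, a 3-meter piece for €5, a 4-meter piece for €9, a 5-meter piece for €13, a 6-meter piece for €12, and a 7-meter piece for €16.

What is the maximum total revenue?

23

Build best[k] bottom-up: best[k] = max over allowed piece i of (p[i] + best[k−i]).
best[1] = 2
best[2] = max(2+2, 7+0) = 7
best[3] = max(2+7, 7+2, 5+0) = 9
best[4] = max(2+9, 7+7, 5+2, 9+0) = 14
best[5] = max(2+14, 7+9, 5+7, 9+2, 13+0) = 16
best[6] = max(2+16, 7+14, 5+9, 9+7, 13+2, 12+0) = 21
best[7] = max(2+21, 7+16, 5+14, …, 12+2, 16+0) = 23
One optimal cutting: 2 + 2 + 2 + 1 → €7 + €7 + €7 + €2 = €23.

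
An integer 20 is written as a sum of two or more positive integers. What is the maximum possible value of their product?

Fill prod[k] for k=2..20: at each k try every first piece i and multiply by the better of (k−i) uncut or prod[k−i].
prod[2] = 1·max(1,0) = 1·1 = 1
prod[3] = 1·max(2,1) = 1·2 = 2
prod[4] = 2·max(2,1) = 2·2 = 4
prod[5] = 2·max(3,2) = 2·3 = 6
prod[6] = 3·max(3,2) = 3·3 = 9
prod[7] = 2·max(5,6) = 2·6 = 12
prod[8] = 2·max(6,9) = 2·9 = 18
prod[9] = 3·max(6,9) = 3·9 = 27
prod[10] = 2·max(8,18) = 2·18 = 36
prod[11] = 2·max(9,27) = 2·27 = 54
prod[12] = 3·max(9,27) = 3·27 = 81
prod[13] = 2·max(11,54) = 2·54 = 108
prod[14] = 2·max(12,81) = 2·81 = 162
prod[15] = 3·max(12,81) = 3·81 = 243
prod[16] = 2·max(14,162) = 2·162 = 324
prod[17] = 2·max(15,243) = 2·243 = 486
prod[18] = 3·max(15,243) = 3·243 = 729
prod[19] = 2·max(17,486) = 2·486 = 972
prod[20] = 2·max(18,729) = 2·729 = 1458
One optimal split: 3 + 3 + 3 + 3 + 3 + 3 + 2; product 3·3·3·3·3·3·2 = 1458.

1458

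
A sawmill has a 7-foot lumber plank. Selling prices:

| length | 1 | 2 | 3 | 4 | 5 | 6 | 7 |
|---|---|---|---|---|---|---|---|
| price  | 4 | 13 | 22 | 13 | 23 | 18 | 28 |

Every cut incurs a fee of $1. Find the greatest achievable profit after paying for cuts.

46

Build net[k] bottom-up: net[k] = max over allowed piece i of (p[i] + net[k−i]) − 1 per cut.
net[1] = 4
net[2] = 13
net[3] = 22
net[4] = 25  (first piece 1, then net[3]=22)
net[5] = 34  (first piece 2, then net[3]=22)
net[6] = 43  (first piece 3, then net[3]=22)
net[7] = 46  (first piece 1, then net[6]=43)
One optimal plan: pieces 3 + 3 + 1 (2 cuts) → $48 − $2 = $46.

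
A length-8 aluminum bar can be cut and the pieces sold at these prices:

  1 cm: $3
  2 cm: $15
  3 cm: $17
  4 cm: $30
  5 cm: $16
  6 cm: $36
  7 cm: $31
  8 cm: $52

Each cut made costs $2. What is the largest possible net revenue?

58

Build v[k] bottom-up: v[k] = max over allowed piece i of (p[i] + v[k−i]) − 2 per cut.
v[1] = 3
v[2] = 15
v[3] = 17
v[4] = 30
v[5] = 31  (first piece 1, then v[4]=30)
v[6] = 43  (first piece 2, then v[4]=30)
v[7] = 45  (first piece 3, then v[4]=30)
v[8] = 58  (first piece 4, then v[4]=30)
One optimal plan: pieces 4 + 4 (1 cut) → $60 − $2 = $58.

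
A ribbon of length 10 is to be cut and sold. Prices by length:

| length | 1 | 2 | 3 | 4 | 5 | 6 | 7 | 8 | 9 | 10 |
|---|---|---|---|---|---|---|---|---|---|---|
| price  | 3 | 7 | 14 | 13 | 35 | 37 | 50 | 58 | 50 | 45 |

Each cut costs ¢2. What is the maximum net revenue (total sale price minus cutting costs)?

Let r[k] be the best obtainable value from length k. For each k, try every first piece i and keep the best of price[i] + r[k−i] minus the 2 cut fee when i<k.
r[1] = 3
r[2] = max(3+3-2, 7+0) = 7
r[3] = max(3+7-2, 7+3-2, 14+0) = 14
r[4] = max(3+14-2, 7+7-2, 14+3-2, 13+0) = 15
r[5] = max(3+15-2, 7+14-2, 14+7-2, 13+3-2, 35+0) = 35
r[6] = max(3+35-2, 7+15-2, 14+14-2, 13+7-2, 35+3-2, 37+0) = 37
r[7] = max(3+37-2, 7+35-2, 14+15-2, …, 37+3-2, 50+0) = 50
r[8] = max(3+50-2, 7+37-2, 14+35-2, …, 50+3-2, 58+0) = 58
r[9] = max(3+58-2, 7+50-2, 14+37-2, …, 58+3-2, 50+0) = 59
r[10] = max(3+59-2, 7+58-2, 14+50-2, …, 50+3-2, 45+0) = 68
One optimal plan: pieces 5 + 5 (1 cut) → ¢70 − ¢2 = ¢68.

68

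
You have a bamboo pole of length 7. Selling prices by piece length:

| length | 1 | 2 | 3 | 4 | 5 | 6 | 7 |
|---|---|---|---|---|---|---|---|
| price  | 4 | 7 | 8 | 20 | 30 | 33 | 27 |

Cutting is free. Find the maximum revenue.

Consider every possible first cut. R[k] is the best of p[i]+R[k−i] over all sellable i≤k.
R[1] = 4
R[2] = max(4+4, 7+0) = 8
R[3] = max(4+8, 7+4, 8+0) = 12
R[4] = max(4+12, 7+8, 8+4, 20+0) = 20
R[5] = max(4+20, 7+12, 8+8, 20+4, 30+0) = 30
R[6] = max(4+30, 7+20, 8+12, 20+8, 30+4, 33+0) = 34
R[7] = max(4+34, 7+30, 8+20, …, 33+4, 27+0) = 38
One optimal cutting: 5 + 1 + 1 → $30 + $4 + $4 = $38.

38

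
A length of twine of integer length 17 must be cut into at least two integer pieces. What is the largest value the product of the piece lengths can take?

486

Let g[k] be the best product for length k (with at least one cut). For each first piece i, the rest contributes max(k−i, g[k−i]).
g[2] = 1×max(1,0) = 1×1 = 1
g[3] = 1×max(2,1) = 1×2 = 2
g[4] = 2×max(2,1) = 2×2 = 4
g[5] = 2×max(3,2) = 2×3 = 6
g[6] = 3×max(3,2) = 3×3 = 9
g[7] = 2×max(5,6) = 2×6 = 12
g[8] = 2×max(6,9) = 2×9 = 18
g[9] = 3×max(6,9) = 3×9 = 27
g[10] = 2×max(8,18) = 2×18 = 36
g[11] = 2×max(9,27) = 2×27 = 54
g[12] = 3×max(9,27) = 3×27 = 81
g[13] = 2×max(11,54) = 2×54 = 108
g[14] = 2×max(12,81) = 2×81 = 162
g[15] = 3×max(12,81) = 3×81 = 243
g[16] = 2×max(14,162) = 2×162 = 324
g[17] = 2×max(15,243) = 2×243 = 486
One optimal split: 3 + 3 + 3 + 3 + 3 + 2; product 3×3×3×3×3×2 = 486.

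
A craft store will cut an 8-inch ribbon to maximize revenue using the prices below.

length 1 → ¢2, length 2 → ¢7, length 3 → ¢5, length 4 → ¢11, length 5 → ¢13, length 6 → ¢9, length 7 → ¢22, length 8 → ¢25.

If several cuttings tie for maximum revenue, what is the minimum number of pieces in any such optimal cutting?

Build r[k] bottom-up: r[k] = max over allowed piece i of (p[i] + r[k−i]).
r[1] = 2
r[2] = max(2+2, 7+0) = 7
r[3] = max(2+7, 7+2, 5+0) = 9
r[4] = max(2+9, 7+7, 5+2, 11+0) = 14
r[5] = max(2+14, 7+9, 5+7, 11+2, 13+0) = 16
r[6] = max(2+16, 7+14, 5+9, 11+7, 13+2, 9+0) = 21
r[7] = max(2+21, 7+16, 5+14, …, 9+2, 22+0) = 23
r[8] = max(2+23, 7+21, 5+16, …, 22+2, 25+0) = 28
Maximum revenue is ¢28.
Now minimize piece count subject to staying optimal: for each k, pieces[k] = 1 + min over i with p[i]+r[k−i]=r[k] of pieces[k−i].
pieces[5] = 3
pieces[6] = 3
pieces[7] = 4
pieces[8] = 4

4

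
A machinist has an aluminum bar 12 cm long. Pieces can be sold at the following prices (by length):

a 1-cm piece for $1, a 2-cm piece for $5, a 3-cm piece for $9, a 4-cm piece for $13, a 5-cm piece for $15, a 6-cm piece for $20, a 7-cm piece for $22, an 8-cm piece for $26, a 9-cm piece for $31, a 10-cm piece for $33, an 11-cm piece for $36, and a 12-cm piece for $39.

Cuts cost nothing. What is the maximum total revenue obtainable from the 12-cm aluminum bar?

Let r[k] be the best obtainable value from length k. For each k, try every first piece i and keep the best of price[i] + r[k−i].
r[1] = 1
r[2] = 5
r[3] = 9
r[4] = 13
r[5] = 15
r[6] = 20
r[7] = 22  (first piece 3, then r[4]=13)
r[8] = 26  (first piece 4, then r[4]=13)
r[9] = 31
r[10] = 33  (first piece 4, then r[6]=20)
r[11] = 36  (first piece 2, then r[9]=31)
r[12] = 40  (first piece 3, then r[9]=31)
One optimal cutting: 9 + 3 → $31 + $9 = $40.

40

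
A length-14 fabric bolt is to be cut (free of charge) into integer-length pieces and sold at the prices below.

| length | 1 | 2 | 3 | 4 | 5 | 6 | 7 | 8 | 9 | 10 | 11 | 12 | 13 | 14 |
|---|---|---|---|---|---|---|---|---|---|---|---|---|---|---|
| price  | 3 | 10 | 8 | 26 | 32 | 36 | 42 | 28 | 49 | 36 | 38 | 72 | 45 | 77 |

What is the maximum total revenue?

90

Build best[k] bottom-up: best[k] = max over allowed piece i of (p[i] + best[k−i]).
best[1] = 3
best[2] = 10
best[3] = 13  (first piece 1, then best[2]=10)
best[4] = 26
best[5] = 32
best[6] = 36  (first piece 2, then best[4]=26)
best[7] = 42  (first piece 2, then best[5]=32)
best[8] = 52  (first piece 4, then best[4]=26)
best[9] = 58  (first piece 4, then best[5]=32)
best[10] = 64  (first piece 5, then best[5]=32)
best[11] = 68  (first piece 2, then best[9]=58)
best[12] = 78  (first piece 4, then best[8]=52)
best[13] = 84  (first piece 4, then best[9]=58)
best[14] = 90  (first piece 4, then best[10]=64)
One optimal cutting: 5 + 5 + 4 → $32 + $32 + $26 = $90.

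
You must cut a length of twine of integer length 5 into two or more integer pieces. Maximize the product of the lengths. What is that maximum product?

6

Define g[k] = max over 1≤i<k of i · max(k−i, g[k−i]); the inner max lets the remainder stay uncut if that's better.
g[2] = 1·max(1,0) = 1·1 = 1
g[3] = max(1·2, 2·1) = 2
g[4] = max(1·3, 2·2, 3·1) = 4
g[5] = max(1·4, 2·3, 3·2, 4·1) = 6
One optimal split: 3 + 2; product 3·2 = 6.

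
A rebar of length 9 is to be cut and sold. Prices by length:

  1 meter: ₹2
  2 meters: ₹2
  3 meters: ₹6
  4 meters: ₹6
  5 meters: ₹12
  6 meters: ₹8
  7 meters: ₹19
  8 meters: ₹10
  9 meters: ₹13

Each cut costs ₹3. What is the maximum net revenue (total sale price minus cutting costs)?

18

Build net[k] bottom-up: net[k] = max over allowed piece i of (p[i] + net[k−i]) − 3 per cut.
net[1] = 2
net[2] = 2
net[3] = 6
net[4] = 6
net[5] = 12
net[6] = 11  (first piece 1, then net[5]=12)
net[7] = 19
net[8] = 18  (first piece 1, then net[7]=19)
net[9] = 18  (first piece 2, then net[7]=19)
One optimal plan: pieces 7 + 2 (1 cut) → ₹21 − ₹3 = ₹18.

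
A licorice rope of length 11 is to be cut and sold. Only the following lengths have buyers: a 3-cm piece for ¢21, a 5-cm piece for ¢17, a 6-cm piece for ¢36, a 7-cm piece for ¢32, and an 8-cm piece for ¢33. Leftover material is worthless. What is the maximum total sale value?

63

Consider every possible first cut. best[k] is the best of p[i]+best[k−i] over all sellable i≤k.
best[1] = 0
best[2] = 0
best[3] = 21
best[4] = 21
best[5] = max(21+0, 17+0) = 21
best[6] = max(21+21, 17+0, 36+0) = 42
best[7] = max(21+21, 17+0, 36+0, 32+0) = 42
best[8] = max(21+21, 17+21, 36+0, 32+0, 33+0) = 42
best[9] = max(21+42, 17+21, 36+21, 32+0, 33+0) = 63
best[10] = max(21+42, 17+21, 36+21, 32+21, 33+0) = 63
best[11] = max(21+42, 17+42, 36+21, 32+21, 33+21) = 63
One optimal cutting: pieces 3 + 3 + 3 with 2 cm of scrap → ¢63.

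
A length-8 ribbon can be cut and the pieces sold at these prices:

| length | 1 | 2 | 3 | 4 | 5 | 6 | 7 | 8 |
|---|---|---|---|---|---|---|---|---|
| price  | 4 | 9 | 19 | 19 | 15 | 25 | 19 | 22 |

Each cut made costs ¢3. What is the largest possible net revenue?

41

Let v[k] be the best obtainable value from length k. For each k, try every first piece i and keep the best of price[i] + v[k−i] minus the 3 cut fee when i<k.
v[1] = 4
v[2] = max(4+4-3, 9+0) = 9
v[3] = max(4+9-3, 9+4-3, 19+0) = 19
v[4] = max(4+19-3, 9+9-3, 19+4-3, 19+0) = 20
v[5] = max(4+20-3, 9+19-3, 19+9-3, 19+4-3, 15+0) = 25
v[6] = max(4+25-3, 9+20-3, 19+19-3, 19+9-3, 15+4-3, 25+0) = 35
v[7] = max(4+35-3, 9+25-3, 19+20-3, …, 25+4-3, 19+0) = 36
v[8] = max(4+36-3, 9+35-3, 19+25-3, …, 19+4-3, 22+0) = 41
One optimal plan: pieces 3 + 3 + 2 (2 cuts) → ¢47 − ¢6 = ¢41.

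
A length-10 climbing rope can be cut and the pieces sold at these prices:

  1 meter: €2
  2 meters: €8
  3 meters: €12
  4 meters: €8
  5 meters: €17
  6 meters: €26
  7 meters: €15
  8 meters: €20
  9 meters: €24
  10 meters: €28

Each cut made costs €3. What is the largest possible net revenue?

36

Consider every possible first cut. r[k] is the best of p[i]+r[k−i] over all sellable i≤k, charging 3 whenever i<k.
r[1] = 2
r[2] = max(2+2-3, 8+0) = 8
r[3] = max(2+8-3, 8+2-3, 12+0) = 12
r[4] = max(2+12-3, 8+8-3, 12+2-3, 8+0) = 13
r[5] = max(2+13-3, 8+12-3, 12+8-3, 8+2-3, 17+0) = 17
r[6] = max(2+17-3, 8+13-3, 12+12-3, 8+8-3, 17+2-3, 26+0) = 26
r[7] = max(2+26-3, 8+17-3, 12+13-3, …, 26+2-3, 15+0) = 25
r[8] = max(2+25-3, 8+26-3, 12+17-3, …, 15+2-3, 20+0) = 31
r[9] = max(2+31-3, 8+25-3, 12+26-3, …, 20+2-3, 24+0) = 35
r[10] = max(2+35-3, 8+31-3, 12+25-3, …, 24+2-3, 28+0) = 36
One optimal plan: pieces 6 + 2 + 2 (2 cuts) → €42 − €6 = €36.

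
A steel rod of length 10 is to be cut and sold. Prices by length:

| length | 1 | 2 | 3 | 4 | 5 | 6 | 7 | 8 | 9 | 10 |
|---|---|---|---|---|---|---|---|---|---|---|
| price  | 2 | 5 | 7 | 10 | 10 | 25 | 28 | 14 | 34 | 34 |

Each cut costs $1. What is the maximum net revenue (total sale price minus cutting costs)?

35

Let r[k] be the best obtainable value from length k. For each k, try every first piece i and keep the best of price[i] + r[k−i] minus the 1 cut fee when i<k.
r[1] = 2
r[2] = max(2+2-1, 5+0) = 5
r[3] = max(2+5-1, 5+2-1, 7+0) = 7
r[4] = max(2+7-1, 5+5-1, 7+2-1, 10+0) = 10
r[5] = max(2+10-1, 5+7-1, 7+5-1, 10+2-1, 10+0) = 11
r[6] = max(2+11-1, 5+10-1, 7+7-1, 10+5-1, 10+2-1, 25+0) = 25
r[7] = max(2+25-1, 5+11-1, 7+10-1, …, 25+2-1, 28+0) = 28
r[8] = max(2+28-1, 5+25-1, 7+11-1, …, 28+2-1, 14+0) = 29
r[9] = max(2+29-1, 5+28-1, 7+25-1, …, 14+2-1, 34+0) = 34
r[10] = max(2+34-1, 5+29-1, 7+28-1, …, 34+2-1, 34+0) = 35
One optimal plan: pieces 9 + 1 (1 cut) → $36 − $1 = $35.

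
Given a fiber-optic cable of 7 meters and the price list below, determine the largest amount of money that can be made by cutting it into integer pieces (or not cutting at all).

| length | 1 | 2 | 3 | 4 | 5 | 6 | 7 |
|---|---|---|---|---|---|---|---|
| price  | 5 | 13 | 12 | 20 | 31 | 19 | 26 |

Let v[k] be the best obtainable value from length k. For each k, try every first piece i and keep the best of price[i] + v[k−i].
v[1] = 5
v[2] = 13
v[3] = 18  (first piece 1, then v[2]=13)
v[4] = 26  (first piece 2, then v[2]=13)
v[5] = 31  (first piece 1, then v[4]=26)
v[6] = 39  (first piece 2, then v[4]=26)
v[7] = 44  (first piece 1, then v[6]=39)
One optimal cutting: 2 + 2 + 2 + 1 → $13 + $13 + $13 + $5 = $44.

44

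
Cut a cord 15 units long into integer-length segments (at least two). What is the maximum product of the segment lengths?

243

Fill m[k] for k=2..15: at each k try every first piece i and multiply by the better of (k−i) uncut or m[k−i].
Small cases: m[2]=1, m[3]=2, m[4]=4, m[5]=6, m[6]=9, m[7]=12, m[8]=18.
m[9] = max(1*18, 2*12, 3*9, …, 7*2, 8*1) = 27
m[10] = max(1*27, 2*18, 3*12, …, 8*2, 9*1) = 36
m[11] = max(1*36, 2*27, 3*18, …, 9*2, 10*1) = 54
m[12] = max(1*54, 2*36, 3*27, …, 10*2, 11*1) = 81
m[13] = max(1*81, 2*54, 3*36, …, 11*2, 12*1) = 108
m[14] = max(1*108, 2*81, 3*54, …, 12*2, 13*1) = 162
m[15] = max(1*162, 2*108, 3*81, …, 13*2, 14*1) = 243
One optimal split: 3 + 3 + 3 + 3 + 3; product 3*3*3*3*3 = 243.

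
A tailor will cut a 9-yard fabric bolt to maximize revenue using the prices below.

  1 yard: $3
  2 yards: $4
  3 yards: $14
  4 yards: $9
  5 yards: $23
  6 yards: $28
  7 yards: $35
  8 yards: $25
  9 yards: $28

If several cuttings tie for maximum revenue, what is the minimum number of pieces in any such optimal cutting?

2

Build r[k] bottom-up: r[k] = max over allowed piece i of (p[i] + r[k−i]).
r[1] = 3
r[2] = max(3+3, 4+0) = 6
r[3] = max(3+6, 4+3, 14+0) = 14
r[4] = max(3+14, 4+6, 14+3, 9+0) = 17
r[5] = max(3+17, 4+14, 14+6, 9+3, 23+0) = 23
r[6] = max(3+23, 4+17, 14+14, 9+6, 23+3, 28+0) = 28
r[7] = max(3+28, 4+23, 14+17, …, 28+3, 35+0) = 35
r[8] = max(3+35, 4+28, 14+23, …, 35+3, 25+0) = 38
r[9] = max(3+38, 4+35, 14+28, …, 25+3, 28+0) = 42
Maximum revenue is $42.
Now minimize piece count subject to staying optimal: for each k, pieces[k] = 1 + min over i with p[i]+r[k−i]=r[k] of pieces[k−i].
pieces[6] = 1
pieces[7] = 1
pieces[8] = 2
pieces[9] = 2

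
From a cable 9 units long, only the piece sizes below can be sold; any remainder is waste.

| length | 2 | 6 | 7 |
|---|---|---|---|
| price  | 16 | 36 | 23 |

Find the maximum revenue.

Let best[k] be the best obtainable value from length k. For each k, try every first piece i and keep the best of price[i] + best[k−i].
best[1] = 0
best[2] = 16
best[3] = 16
best[4] = 32  (first piece 2, then best[2]=16)
best[5] = 32
best[6] = 48  (first piece 2, then best[4]=32)
best[7] = 48
best[8] = 64  (first piece 2, then best[6]=48)
best[9] = 64
One optimal cutting: pieces 2 + 2 + 2 + 2 with 1 unit of scrap → 64.

64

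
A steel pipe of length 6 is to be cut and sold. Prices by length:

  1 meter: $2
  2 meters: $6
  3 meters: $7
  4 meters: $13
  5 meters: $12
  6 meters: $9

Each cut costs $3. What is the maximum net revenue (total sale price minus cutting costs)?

Build net[k] bottom-up: net[k] = max over allowed piece i of (p[i] + net[k−i]) − 3 per cut.
net[1] = 2
net[2] = max(2+2-3, 6+0) = 6
net[3] = max(2+6-3, 6+2-3, 7+0) = 7
net[4] = max(2+7-3, 6+6-3, 7+2-3, 13+0) = 13
net[5] = max(2+13-3, 6+7-3, 7+6-3, 13+2-3, 12+0) = 12
net[6] = max(2+12-3, 6+13-3, 7+7-3, 13+6-3, 12+2-3, 9+0) = 16
One optimal plan: pieces 4 + 2 (1 cut) → $19 − $3 = $16.

16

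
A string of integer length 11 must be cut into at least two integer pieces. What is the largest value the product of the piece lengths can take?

Fill m[k] for k=2..11: at each k try every first piece i and multiply by the better of (k−i) uncut or m[k−i].
Small cases: m[2]=1, m[3]=2.
m[4] = max(1·3, 2·2, 3·1) = 4
m[5] = max(1·4, 2·3, 3·2, 4·1) = 6
m[6] = max(1·6, 2·4, 3·3, 4·2, 5·1) = 9
m[7] = max(1·9, 2·6, 3·4, 4·3, 5·2, 6·1) = 12
m[8] = max(1·12, 2·9, 3·6, …, 6·2, 7·1) = 18
m[9] = max(1·18, 2·12, 3·9, …, 7·2, 8·1) = 27
m[10] = max(1·27, 2·18, 3·12, …, 8·2, 9·1) = 36
m[11] = max(1·36, 2·27, 3·18, …, 9·2, 10·1) = 54
One optimal split: 3 + 3 + 3 + 2; product 3·3·3·2 = 54.

54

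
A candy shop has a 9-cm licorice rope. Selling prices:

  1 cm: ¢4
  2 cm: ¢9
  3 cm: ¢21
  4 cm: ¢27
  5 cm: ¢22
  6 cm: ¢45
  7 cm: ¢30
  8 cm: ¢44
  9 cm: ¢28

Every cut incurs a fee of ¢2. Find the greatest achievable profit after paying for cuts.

64

Let net[k] be the best obtainable value from length k. For each k, try every first piece i and keep the best of price[i] + net[k−i] minus the 2 cut fee when i<k.
net[1] = 4
net[2] = max(4+4-2, 9+0) = 9
net[3] = max(4+9-2, 9+4-2, 21+0) = 21
net[4] = max(4+21-2, 9+9-2, 21+4-2, 27+0) = 27
net[5] = max(4+27-2, 9+21-2, 21+9-2, 27+4-2, 22+0) = 29
net[6] = max(4+29-2, 9+27-2, 21+21-2, 27+9-2, 22+4-2, 45+0) = 45
net[7] = max(4+45-2, 9+29-2, 21+27-2, …, 45+4-2, 30+0) = 47
net[8] = max(4+47-2, 9+45-2, 21+29-2, …, 30+4-2, 44+0) = 52
net[9] = max(4+52-2, 9+47-2, 21+45-2, …, 44+4-2, 28+0) = 64
One optimal plan: pieces 6 + 3 (1 cut) → ¢66 − ¢2 = ¢64.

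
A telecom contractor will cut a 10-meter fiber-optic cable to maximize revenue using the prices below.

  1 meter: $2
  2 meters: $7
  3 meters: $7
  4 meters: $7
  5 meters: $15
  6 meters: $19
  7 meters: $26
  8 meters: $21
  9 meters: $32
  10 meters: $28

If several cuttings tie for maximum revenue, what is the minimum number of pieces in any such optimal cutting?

3

Let r[k] be the best obtainable value from length k. For each k, try every first piece i and keep the best of price[i] + r[k−i].
r[1] = 2
r[2] = max(2+2, 7+0) = 7
r[3] = max(2+7, 7+2, 7+0) = 9
r[4] = max(2+9, 7+7, 7+2, 7+0) = 14
r[5] = max(2+14, 7+9, 7+7, 7+2, 15+0) = 16
r[6] = max(2+16, 7+14, 7+9, 7+7, 15+2, 19+0) = 21
r[7] = max(2+21, 7+16, 7+14, …, 19+2, 26+0) = 26
r[8] = max(2+26, 7+21, 7+16, …, 26+2, 21+0) = 28
r[9] = max(2+28, 7+26, 7+21, …, 21+2, 32+0) = 33
r[10] = max(2+33, 7+28, 7+26, …, 32+2, 28+0) = 35
Maximum revenue is $35.
Now minimize piece count subject to staying optimal: for each k, pieces[k] = 1 + min over i with p[i]+r[k−i]=r[k] of pieces[k−i].
pieces[7] = 1
pieces[8] = 2
pieces[9] = 2
pieces[10] = 3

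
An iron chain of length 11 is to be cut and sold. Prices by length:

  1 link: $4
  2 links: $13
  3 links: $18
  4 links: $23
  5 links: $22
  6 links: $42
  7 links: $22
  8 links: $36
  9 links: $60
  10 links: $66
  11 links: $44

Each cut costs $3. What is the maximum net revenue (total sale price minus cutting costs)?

Let v[k] be the best obtainable value from length k. For each k, try every first piece i and keep the best of price[i] + v[k−i] minus the 3 cut fee when i<k.
v[1] = 4
v[2] = 13
v[3] = 18
v[4] = 23  (first piece 2, then v[2]=13)
v[5] = 28  (first piece 2, then v[3]=18)
v[6] = 42
v[7] = 43  (first piece 1, then v[6]=42)
v[8] = 52  (first piece 2, then v[6]=42)
v[9] = 60
v[10] = 66
v[11] = 70  (first piece 2, then v[9]=60)
One optimal plan: pieces 9 + 2 (1 cut) → $73 − $3 = $70.

70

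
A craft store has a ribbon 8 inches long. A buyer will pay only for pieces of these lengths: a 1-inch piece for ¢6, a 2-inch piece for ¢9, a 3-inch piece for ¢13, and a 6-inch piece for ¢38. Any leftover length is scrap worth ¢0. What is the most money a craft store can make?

Build f[k] bottom-up: f[k] = max over allowed piece i of (p[i] + f[k−i]).
f[1] = 6
f[2] = 12  (first piece 1, then f[1]=6)
f[3] = 18  (first piece 1, then f[2]=12)
f[4] = 24  (first piece 1, then f[3]=18)
f[5] = 30  (first piece 1, then f[4]=24)
f[6] = 38
f[7] = 44  (first piece 1, then f[6]=38)
f[8] = 50  (first piece 1, then f[7]=44)
One optimal cutting: 6 + 1 + 1 → ¢50.

50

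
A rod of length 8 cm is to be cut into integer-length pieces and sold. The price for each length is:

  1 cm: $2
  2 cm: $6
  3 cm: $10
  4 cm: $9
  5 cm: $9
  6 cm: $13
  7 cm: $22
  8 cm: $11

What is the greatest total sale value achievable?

Build best[k] bottom-up: best[k] = max over allowed piece i of (p[i] + best[k−i]).
best[1] = 2
best[2] = 6
best[3] = 10
best[4] = 12  (first piece 1, then best[3]=10)
best[5] = 16  (first piece 2, then best[3]=10)
best[6] = 20  (first piece 3, then best[3]=10)
best[7] = 22  (first piece 1, then best[6]=20)
best[8] = 26  (first piece 2, then best[6]=20)
One optimal cutting: 3 + 3 + 2 → $10 + $10 + $6 = $26.

26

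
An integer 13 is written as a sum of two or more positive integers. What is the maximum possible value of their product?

Fill m[k] for k=2..13: at each k try every first piece i and multiply by the better of (k−i) uncut or m[k−i].
Small cases: m[2]=1, m[3]=2, m[4]=4, m[5]=6.
m[6] = max(1·6, 2·4, 3·3, 4·2, 5·1) = 9
m[7] = max(1·9, 2·6, 3·4, 4·3, 5·2, 6·1) = 12
m[8] = max(1·12, 2·9, 3·6, …, 6·2, 7·1) = 18
m[9] = max(1·18, 2·12, 3·9, …, 7·2, 8·1) = 27
m[10] = max(1·27, 2·18, 3·12, …, 8·2, 9·1) = 36
m[11] = max(1·36, 2·27, 3·18, …, 9·2, 10·1) = 54
m[12] = max(1·54, 2·36, 3·27, …, 10·2, 11·1) = 81
m[13] = max(1·81, 2·54, 3·36, …, 11·2, 12·1) = 108
One optimal split: 3 + 3 + 3 + 2 + 2; product 3·3·3·2·2 = 108.

108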